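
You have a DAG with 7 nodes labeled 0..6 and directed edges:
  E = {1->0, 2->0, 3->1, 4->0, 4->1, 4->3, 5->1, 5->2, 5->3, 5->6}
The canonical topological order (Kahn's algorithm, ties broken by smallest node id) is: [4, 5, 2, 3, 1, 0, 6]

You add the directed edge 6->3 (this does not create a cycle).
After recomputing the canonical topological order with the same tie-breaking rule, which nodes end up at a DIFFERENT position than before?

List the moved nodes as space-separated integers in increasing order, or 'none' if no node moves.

Old toposort: [4, 5, 2, 3, 1, 0, 6]
Added edge 6->3
Recompute Kahn (smallest-id tiebreak):
  initial in-degrees: [3, 3, 1, 3, 0, 0, 1]
  ready (indeg=0): [4, 5]
  pop 4: indeg[0]->2; indeg[1]->2; indeg[3]->2 | ready=[5] | order so far=[4]
  pop 5: indeg[1]->1; indeg[2]->0; indeg[3]->1; indeg[6]->0 | ready=[2, 6] | order so far=[4, 5]
  pop 2: indeg[0]->1 | ready=[6] | order so far=[4, 5, 2]
  pop 6: indeg[3]->0 | ready=[3] | order so far=[4, 5, 2, 6]
  pop 3: indeg[1]->0 | ready=[1] | order so far=[4, 5, 2, 6, 3]
  pop 1: indeg[0]->0 | ready=[0] | order so far=[4, 5, 2, 6, 3, 1]
  pop 0: no out-edges | ready=[] | order so far=[4, 5, 2, 6, 3, 1, 0]
New canonical toposort: [4, 5, 2, 6, 3, 1, 0]
Compare positions:
  Node 0: index 5 -> 6 (moved)
  Node 1: index 4 -> 5 (moved)
  Node 2: index 2 -> 2 (same)
  Node 3: index 3 -> 4 (moved)
  Node 4: index 0 -> 0 (same)
  Node 5: index 1 -> 1 (same)
  Node 6: index 6 -> 3 (moved)
Nodes that changed position: 0 1 3 6

Answer: 0 1 3 6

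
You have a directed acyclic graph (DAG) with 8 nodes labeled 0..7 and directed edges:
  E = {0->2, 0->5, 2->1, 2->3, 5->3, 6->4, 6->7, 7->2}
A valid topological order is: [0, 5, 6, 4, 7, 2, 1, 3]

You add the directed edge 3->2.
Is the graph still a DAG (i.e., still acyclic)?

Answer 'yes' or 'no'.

Answer: no

Derivation:
Given toposort: [0, 5, 6, 4, 7, 2, 1, 3]
Position of 3: index 7; position of 2: index 5
New edge 3->2: backward (u after v in old order)
Backward edge: old toposort is now invalid. Check if this creates a cycle.
Does 2 already reach 3? Reachable from 2: [1, 2, 3]. YES -> cycle!
Still a DAG? no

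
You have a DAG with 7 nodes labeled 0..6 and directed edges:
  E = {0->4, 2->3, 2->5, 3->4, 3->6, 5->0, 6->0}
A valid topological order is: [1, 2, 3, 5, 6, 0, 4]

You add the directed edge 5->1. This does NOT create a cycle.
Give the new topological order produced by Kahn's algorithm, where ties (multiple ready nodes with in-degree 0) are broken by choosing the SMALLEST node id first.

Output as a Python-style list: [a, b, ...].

Old toposort: [1, 2, 3, 5, 6, 0, 4]
Added edge: 5->1
Position of 5 (3) > position of 1 (0). Must reorder: 5 must now come before 1.
Run Kahn's algorithm (break ties by smallest node id):
  initial in-degrees: [2, 1, 0, 1, 2, 1, 1]
  ready (indeg=0): [2]
  pop 2: indeg[3]->0; indeg[5]->0 | ready=[3, 5] | order so far=[2]
  pop 3: indeg[4]->1; indeg[6]->0 | ready=[5, 6] | order so far=[2, 3]
  pop 5: indeg[0]->1; indeg[1]->0 | ready=[1, 6] | order so far=[2, 3, 5]
  pop 1: no out-edges | ready=[6] | order so far=[2, 3, 5, 1]
  pop 6: indeg[0]->0 | ready=[0] | order so far=[2, 3, 5, 1, 6]
  pop 0: indeg[4]->0 | ready=[4] | order so far=[2, 3, 5, 1, 6, 0]
  pop 4: no out-edges | ready=[] | order so far=[2, 3, 5, 1, 6, 0, 4]
  Result: [2, 3, 5, 1, 6, 0, 4]

Answer: [2, 3, 5, 1, 6, 0, 4]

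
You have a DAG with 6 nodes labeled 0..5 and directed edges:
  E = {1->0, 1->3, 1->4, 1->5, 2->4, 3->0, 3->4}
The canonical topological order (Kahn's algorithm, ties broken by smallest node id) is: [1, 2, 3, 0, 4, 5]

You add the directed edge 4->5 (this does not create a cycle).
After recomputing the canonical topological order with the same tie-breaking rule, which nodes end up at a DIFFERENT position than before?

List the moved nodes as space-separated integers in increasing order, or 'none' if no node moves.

Answer: none

Derivation:
Old toposort: [1, 2, 3, 0, 4, 5]
Added edge 4->5
Recompute Kahn (smallest-id tiebreak):
  initial in-degrees: [2, 0, 0, 1, 3, 2]
  ready (indeg=0): [1, 2]
  pop 1: indeg[0]->1; indeg[3]->0; indeg[4]->2; indeg[5]->1 | ready=[2, 3] | order so far=[1]
  pop 2: indeg[4]->1 | ready=[3] | order so far=[1, 2]
  pop 3: indeg[0]->0; indeg[4]->0 | ready=[0, 4] | order so far=[1, 2, 3]
  pop 0: no out-edges | ready=[4] | order so far=[1, 2, 3, 0]
  pop 4: indeg[5]->0 | ready=[5] | order so far=[1, 2, 3, 0, 4]
  pop 5: no out-edges | ready=[] | order so far=[1, 2, 3, 0, 4, 5]
New canonical toposort: [1, 2, 3, 0, 4, 5]
Compare positions:
  Node 0: index 3 -> 3 (same)
  Node 1: index 0 -> 0 (same)
  Node 2: index 1 -> 1 (same)
  Node 3: index 2 -> 2 (same)
  Node 4: index 4 -> 4 (same)
  Node 5: index 5 -> 5 (same)
Nodes that changed position: none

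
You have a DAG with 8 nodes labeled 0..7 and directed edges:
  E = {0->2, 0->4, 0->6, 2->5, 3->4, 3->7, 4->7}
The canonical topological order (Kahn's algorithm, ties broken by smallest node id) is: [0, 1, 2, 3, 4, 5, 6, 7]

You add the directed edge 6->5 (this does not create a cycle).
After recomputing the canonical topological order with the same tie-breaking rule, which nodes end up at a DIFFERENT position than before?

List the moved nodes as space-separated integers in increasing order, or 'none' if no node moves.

Old toposort: [0, 1, 2, 3, 4, 5, 6, 7]
Added edge 6->5
Recompute Kahn (smallest-id tiebreak):
  initial in-degrees: [0, 0, 1, 0, 2, 2, 1, 2]
  ready (indeg=0): [0, 1, 3]
  pop 0: indeg[2]->0; indeg[4]->1; indeg[6]->0 | ready=[1, 2, 3, 6] | order so far=[0]
  pop 1: no out-edges | ready=[2, 3, 6] | order so far=[0, 1]
  pop 2: indeg[5]->1 | ready=[3, 6] | order so far=[0, 1, 2]
  pop 3: indeg[4]->0; indeg[7]->1 | ready=[4, 6] | order so far=[0, 1, 2, 3]
  pop 4: indeg[7]->0 | ready=[6, 7] | order so far=[0, 1, 2, 3, 4]
  pop 6: indeg[5]->0 | ready=[5, 7] | order so far=[0, 1, 2, 3, 4, 6]
  pop 5: no out-edges | ready=[7] | order so far=[0, 1, 2, 3, 4, 6, 5]
  pop 7: no out-edges | ready=[] | order so far=[0, 1, 2, 3, 4, 6, 5, 7]
New canonical toposort: [0, 1, 2, 3, 4, 6, 5, 7]
Compare positions:
  Node 0: index 0 -> 0 (same)
  Node 1: index 1 -> 1 (same)
  Node 2: index 2 -> 2 (same)
  Node 3: index 3 -> 3 (same)
  Node 4: index 4 -> 4 (same)
  Node 5: index 5 -> 6 (moved)
  Node 6: index 6 -> 5 (moved)
  Node 7: index 7 -> 7 (same)
Nodes that changed position: 5 6

Answer: 5 6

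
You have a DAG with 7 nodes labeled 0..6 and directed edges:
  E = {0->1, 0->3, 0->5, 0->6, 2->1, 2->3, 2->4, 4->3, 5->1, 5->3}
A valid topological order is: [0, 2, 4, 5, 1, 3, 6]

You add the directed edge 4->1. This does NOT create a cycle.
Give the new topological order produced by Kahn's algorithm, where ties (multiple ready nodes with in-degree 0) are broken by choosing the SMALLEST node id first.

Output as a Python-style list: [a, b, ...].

Old toposort: [0, 2, 4, 5, 1, 3, 6]
Added edge: 4->1
Position of 4 (2) < position of 1 (4). Old order still valid.
Run Kahn's algorithm (break ties by smallest node id):
  initial in-degrees: [0, 4, 0, 4, 1, 1, 1]
  ready (indeg=0): [0, 2]
  pop 0: indeg[1]->3; indeg[3]->3; indeg[5]->0; indeg[6]->0 | ready=[2, 5, 6] | order so far=[0]
  pop 2: indeg[1]->2; indeg[3]->2; indeg[4]->0 | ready=[4, 5, 6] | order so far=[0, 2]
  pop 4: indeg[1]->1; indeg[3]->1 | ready=[5, 6] | order so far=[0, 2, 4]
  pop 5: indeg[1]->0; indeg[3]->0 | ready=[1, 3, 6] | order so far=[0, 2, 4, 5]
  pop 1: no out-edges | ready=[3, 6] | order so far=[0, 2, 4, 5, 1]
  pop 3: no out-edges | ready=[6] | order so far=[0, 2, 4, 5, 1, 3]
  pop 6: no out-edges | ready=[] | order so far=[0, 2, 4, 5, 1, 3, 6]
  Result: [0, 2, 4, 5, 1, 3, 6]

Answer: [0, 2, 4, 5, 1, 3, 6]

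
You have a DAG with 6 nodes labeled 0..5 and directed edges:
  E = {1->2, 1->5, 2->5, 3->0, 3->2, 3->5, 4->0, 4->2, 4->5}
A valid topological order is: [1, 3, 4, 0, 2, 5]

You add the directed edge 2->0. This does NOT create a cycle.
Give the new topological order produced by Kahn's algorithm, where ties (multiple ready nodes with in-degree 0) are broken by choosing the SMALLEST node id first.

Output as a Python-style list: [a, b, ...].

Old toposort: [1, 3, 4, 0, 2, 5]
Added edge: 2->0
Position of 2 (4) > position of 0 (3). Must reorder: 2 must now come before 0.
Run Kahn's algorithm (break ties by smallest node id):
  initial in-degrees: [3, 0, 3, 0, 0, 4]
  ready (indeg=0): [1, 3, 4]
  pop 1: indeg[2]->2; indeg[5]->3 | ready=[3, 4] | order so far=[1]
  pop 3: indeg[0]->2; indeg[2]->1; indeg[5]->2 | ready=[4] | order so far=[1, 3]
  pop 4: indeg[0]->1; indeg[2]->0; indeg[5]->1 | ready=[2] | order so far=[1, 3, 4]
  pop 2: indeg[0]->0; indeg[5]->0 | ready=[0, 5] | order so far=[1, 3, 4, 2]
  pop 0: no out-edges | ready=[5] | order so far=[1, 3, 4, 2, 0]
  pop 5: no out-edges | ready=[] | order so far=[1, 3, 4, 2, 0, 5]
  Result: [1, 3, 4, 2, 0, 5]

Answer: [1, 3, 4, 2, 0, 5]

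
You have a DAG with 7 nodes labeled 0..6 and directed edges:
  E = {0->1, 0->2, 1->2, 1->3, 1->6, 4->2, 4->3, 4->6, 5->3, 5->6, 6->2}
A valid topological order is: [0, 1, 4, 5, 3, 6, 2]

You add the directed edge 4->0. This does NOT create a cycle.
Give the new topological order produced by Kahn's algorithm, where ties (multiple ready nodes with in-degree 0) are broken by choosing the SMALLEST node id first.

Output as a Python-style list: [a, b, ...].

Answer: [4, 0, 1, 5, 3, 6, 2]

Derivation:
Old toposort: [0, 1, 4, 5, 3, 6, 2]
Added edge: 4->0
Position of 4 (2) > position of 0 (0). Must reorder: 4 must now come before 0.
Run Kahn's algorithm (break ties by smallest node id):
  initial in-degrees: [1, 1, 4, 3, 0, 0, 3]
  ready (indeg=0): [4, 5]
  pop 4: indeg[0]->0; indeg[2]->3; indeg[3]->2; indeg[6]->2 | ready=[0, 5] | order so far=[4]
  pop 0: indeg[1]->0; indeg[2]->2 | ready=[1, 5] | order so far=[4, 0]
  pop 1: indeg[2]->1; indeg[3]->1; indeg[6]->1 | ready=[5] | order so far=[4, 0, 1]
  pop 5: indeg[3]->0; indeg[6]->0 | ready=[3, 6] | order so far=[4, 0, 1, 5]
  pop 3: no out-edges | ready=[6] | order so far=[4, 0, 1, 5, 3]
  pop 6: indeg[2]->0 | ready=[2] | order so far=[4, 0, 1, 5, 3, 6]
  pop 2: no out-edges | ready=[] | order so far=[4, 0, 1, 5, 3, 6, 2]
  Result: [4, 0, 1, 5, 3, 6, 2]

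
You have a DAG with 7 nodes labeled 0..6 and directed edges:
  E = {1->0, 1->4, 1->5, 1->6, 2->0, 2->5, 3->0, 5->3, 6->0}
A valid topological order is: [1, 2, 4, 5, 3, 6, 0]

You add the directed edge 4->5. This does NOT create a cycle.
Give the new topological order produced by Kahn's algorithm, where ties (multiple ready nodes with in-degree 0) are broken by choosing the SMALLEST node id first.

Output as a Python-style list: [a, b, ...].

Old toposort: [1, 2, 4, 5, 3, 6, 0]
Added edge: 4->5
Position of 4 (2) < position of 5 (3). Old order still valid.
Run Kahn's algorithm (break ties by smallest node id):
  initial in-degrees: [4, 0, 0, 1, 1, 3, 1]
  ready (indeg=0): [1, 2]
  pop 1: indeg[0]->3; indeg[4]->0; indeg[5]->2; indeg[6]->0 | ready=[2, 4, 6] | order so far=[1]
  pop 2: indeg[0]->2; indeg[5]->1 | ready=[4, 6] | order so far=[1, 2]
  pop 4: indeg[5]->0 | ready=[5, 6] | order so far=[1, 2, 4]
  pop 5: indeg[3]->0 | ready=[3, 6] | order so far=[1, 2, 4, 5]
  pop 3: indeg[0]->1 | ready=[6] | order so far=[1, 2, 4, 5, 3]
  pop 6: indeg[0]->0 | ready=[0] | order so far=[1, 2, 4, 5, 3, 6]
  pop 0: no out-edges | ready=[] | order so far=[1, 2, 4, 5, 3, 6, 0]
  Result: [1, 2, 4, 5, 3, 6, 0]

Answer: [1, 2, 4, 5, 3, 6, 0]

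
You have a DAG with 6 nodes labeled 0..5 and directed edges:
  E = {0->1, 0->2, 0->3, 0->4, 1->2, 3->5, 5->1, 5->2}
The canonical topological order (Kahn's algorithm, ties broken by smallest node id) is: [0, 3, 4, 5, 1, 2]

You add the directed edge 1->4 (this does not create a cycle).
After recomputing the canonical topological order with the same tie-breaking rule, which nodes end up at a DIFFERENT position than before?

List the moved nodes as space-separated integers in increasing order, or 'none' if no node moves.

Old toposort: [0, 3, 4, 5, 1, 2]
Added edge 1->4
Recompute Kahn (smallest-id tiebreak):
  initial in-degrees: [0, 2, 3, 1, 2, 1]
  ready (indeg=0): [0]
  pop 0: indeg[1]->1; indeg[2]->2; indeg[3]->0; indeg[4]->1 | ready=[3] | order so far=[0]
  pop 3: indeg[5]->0 | ready=[5] | order so far=[0, 3]
  pop 5: indeg[1]->0; indeg[2]->1 | ready=[1] | order so far=[0, 3, 5]
  pop 1: indeg[2]->0; indeg[4]->0 | ready=[2, 4] | order so far=[0, 3, 5, 1]
  pop 2: no out-edges | ready=[4] | order so far=[0, 3, 5, 1, 2]
  pop 4: no out-edges | ready=[] | order so far=[0, 3, 5, 1, 2, 4]
New canonical toposort: [0, 3, 5, 1, 2, 4]
Compare positions:
  Node 0: index 0 -> 0 (same)
  Node 1: index 4 -> 3 (moved)
  Node 2: index 5 -> 4 (moved)
  Node 3: index 1 -> 1 (same)
  Node 4: index 2 -> 5 (moved)
  Node 5: index 3 -> 2 (moved)
Nodes that changed position: 1 2 4 5

Answer: 1 2 4 5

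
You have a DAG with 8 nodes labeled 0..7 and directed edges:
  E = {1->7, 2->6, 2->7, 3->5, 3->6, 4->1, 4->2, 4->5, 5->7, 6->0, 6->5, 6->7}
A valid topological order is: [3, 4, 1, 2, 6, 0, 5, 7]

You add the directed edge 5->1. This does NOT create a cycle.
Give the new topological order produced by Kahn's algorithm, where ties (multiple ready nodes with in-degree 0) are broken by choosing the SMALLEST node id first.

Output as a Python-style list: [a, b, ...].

Old toposort: [3, 4, 1, 2, 6, 0, 5, 7]
Added edge: 5->1
Position of 5 (6) > position of 1 (2). Must reorder: 5 must now come before 1.
Run Kahn's algorithm (break ties by smallest node id):
  initial in-degrees: [1, 2, 1, 0, 0, 3, 2, 4]
  ready (indeg=0): [3, 4]
  pop 3: indeg[5]->2; indeg[6]->1 | ready=[4] | order so far=[3]
  pop 4: indeg[1]->1; indeg[2]->0; indeg[5]->1 | ready=[2] | order so far=[3, 4]
  pop 2: indeg[6]->0; indeg[7]->3 | ready=[6] | order so far=[3, 4, 2]
  pop 6: indeg[0]->0; indeg[5]->0; indeg[7]->2 | ready=[0, 5] | order so far=[3, 4, 2, 6]
  pop 0: no out-edges | ready=[5] | order so far=[3, 4, 2, 6, 0]
  pop 5: indeg[1]->0; indeg[7]->1 | ready=[1] | order so far=[3, 4, 2, 6, 0, 5]
  pop 1: indeg[7]->0 | ready=[7] | order so far=[3, 4, 2, 6, 0, 5, 1]
  pop 7: no out-edges | ready=[] | order so far=[3, 4, 2, 6, 0, 5, 1, 7]
  Result: [3, 4, 2, 6, 0, 5, 1, 7]

Answer: [3, 4, 2, 6, 0, 5, 1, 7]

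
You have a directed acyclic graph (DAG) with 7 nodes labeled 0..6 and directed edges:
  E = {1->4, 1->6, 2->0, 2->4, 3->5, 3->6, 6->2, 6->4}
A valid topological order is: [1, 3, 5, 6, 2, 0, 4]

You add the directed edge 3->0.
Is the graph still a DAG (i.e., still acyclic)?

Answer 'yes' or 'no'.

Given toposort: [1, 3, 5, 6, 2, 0, 4]
Position of 3: index 1; position of 0: index 5
New edge 3->0: forward
Forward edge: respects the existing order. Still a DAG, same toposort still valid.
Still a DAG? yes

Answer: yes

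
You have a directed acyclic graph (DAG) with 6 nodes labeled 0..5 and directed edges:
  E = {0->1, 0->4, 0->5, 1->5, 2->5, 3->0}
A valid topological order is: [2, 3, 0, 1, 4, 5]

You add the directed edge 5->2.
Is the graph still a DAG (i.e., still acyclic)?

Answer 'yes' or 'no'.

Answer: no

Derivation:
Given toposort: [2, 3, 0, 1, 4, 5]
Position of 5: index 5; position of 2: index 0
New edge 5->2: backward (u after v in old order)
Backward edge: old toposort is now invalid. Check if this creates a cycle.
Does 2 already reach 5? Reachable from 2: [2, 5]. YES -> cycle!
Still a DAG? no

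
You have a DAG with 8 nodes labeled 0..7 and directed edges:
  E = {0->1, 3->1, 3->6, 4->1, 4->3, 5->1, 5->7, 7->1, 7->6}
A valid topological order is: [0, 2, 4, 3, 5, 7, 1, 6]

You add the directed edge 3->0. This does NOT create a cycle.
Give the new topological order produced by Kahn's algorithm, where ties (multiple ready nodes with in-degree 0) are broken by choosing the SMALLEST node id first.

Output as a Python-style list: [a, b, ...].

Answer: [2, 4, 3, 0, 5, 7, 1, 6]

Derivation:
Old toposort: [0, 2, 4, 3, 5, 7, 1, 6]
Added edge: 3->0
Position of 3 (3) > position of 0 (0). Must reorder: 3 must now come before 0.
Run Kahn's algorithm (break ties by smallest node id):
  initial in-degrees: [1, 5, 0, 1, 0, 0, 2, 1]
  ready (indeg=0): [2, 4, 5]
  pop 2: no out-edges | ready=[4, 5] | order so far=[2]
  pop 4: indeg[1]->4; indeg[3]->0 | ready=[3, 5] | order so far=[2, 4]
  pop 3: indeg[0]->0; indeg[1]->3; indeg[6]->1 | ready=[0, 5] | order so far=[2, 4, 3]
  pop 0: indeg[1]->2 | ready=[5] | order so far=[2, 4, 3, 0]
  pop 5: indeg[1]->1; indeg[7]->0 | ready=[7] | order so far=[2, 4, 3, 0, 5]
  pop 7: indeg[1]->0; indeg[6]->0 | ready=[1, 6] | order so far=[2, 4, 3, 0, 5, 7]
  pop 1: no out-edges | ready=[6] | order so far=[2, 4, 3, 0, 5, 7, 1]
  pop 6: no out-edges | ready=[] | order so far=[2, 4, 3, 0, 5, 7, 1, 6]
  Result: [2, 4, 3, 0, 5, 7, 1, 6]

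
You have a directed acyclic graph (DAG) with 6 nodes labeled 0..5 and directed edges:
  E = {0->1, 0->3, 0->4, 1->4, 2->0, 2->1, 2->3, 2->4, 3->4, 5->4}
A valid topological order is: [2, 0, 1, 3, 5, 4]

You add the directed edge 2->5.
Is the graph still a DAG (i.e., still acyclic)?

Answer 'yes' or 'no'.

Given toposort: [2, 0, 1, 3, 5, 4]
Position of 2: index 0; position of 5: index 4
New edge 2->5: forward
Forward edge: respects the existing order. Still a DAG, same toposort still valid.
Still a DAG? yes

Answer: yes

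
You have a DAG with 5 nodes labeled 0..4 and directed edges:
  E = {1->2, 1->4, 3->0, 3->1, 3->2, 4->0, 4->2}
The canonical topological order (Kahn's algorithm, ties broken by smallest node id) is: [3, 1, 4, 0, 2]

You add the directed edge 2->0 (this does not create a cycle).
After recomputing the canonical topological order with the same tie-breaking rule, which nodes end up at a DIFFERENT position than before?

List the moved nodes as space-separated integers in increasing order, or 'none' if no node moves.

Answer: 0 2

Derivation:
Old toposort: [3, 1, 4, 0, 2]
Added edge 2->0
Recompute Kahn (smallest-id tiebreak):
  initial in-degrees: [3, 1, 3, 0, 1]
  ready (indeg=0): [3]
  pop 3: indeg[0]->2; indeg[1]->0; indeg[2]->2 | ready=[1] | order so far=[3]
  pop 1: indeg[2]->1; indeg[4]->0 | ready=[4] | order so far=[3, 1]
  pop 4: indeg[0]->1; indeg[2]->0 | ready=[2] | order so far=[3, 1, 4]
  pop 2: indeg[0]->0 | ready=[0] | order so far=[3, 1, 4, 2]
  pop 0: no out-edges | ready=[] | order so far=[3, 1, 4, 2, 0]
New canonical toposort: [3, 1, 4, 2, 0]
Compare positions:
  Node 0: index 3 -> 4 (moved)
  Node 1: index 1 -> 1 (same)
  Node 2: index 4 -> 3 (moved)
  Node 3: index 0 -> 0 (same)
  Node 4: index 2 -> 2 (same)
Nodes that changed position: 0 2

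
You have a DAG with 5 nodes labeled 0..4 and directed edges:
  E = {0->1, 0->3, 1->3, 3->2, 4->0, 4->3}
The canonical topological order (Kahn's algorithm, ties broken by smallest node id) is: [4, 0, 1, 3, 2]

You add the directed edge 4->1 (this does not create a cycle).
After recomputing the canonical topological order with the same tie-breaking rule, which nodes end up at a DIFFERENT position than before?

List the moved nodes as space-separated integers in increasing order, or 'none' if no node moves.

Answer: none

Derivation:
Old toposort: [4, 0, 1, 3, 2]
Added edge 4->1
Recompute Kahn (smallest-id tiebreak):
  initial in-degrees: [1, 2, 1, 3, 0]
  ready (indeg=0): [4]
  pop 4: indeg[0]->0; indeg[1]->1; indeg[3]->2 | ready=[0] | order so far=[4]
  pop 0: indeg[1]->0; indeg[3]->1 | ready=[1] | order so far=[4, 0]
  pop 1: indeg[3]->0 | ready=[3] | order so far=[4, 0, 1]
  pop 3: indeg[2]->0 | ready=[2] | order so far=[4, 0, 1, 3]
  pop 2: no out-edges | ready=[] | order so far=[4, 0, 1, 3, 2]
New canonical toposort: [4, 0, 1, 3, 2]
Compare positions:
  Node 0: index 1 -> 1 (same)
  Node 1: index 2 -> 2 (same)
  Node 2: index 4 -> 4 (same)
  Node 3: index 3 -> 3 (same)
  Node 4: index 0 -> 0 (same)
Nodes that changed position: none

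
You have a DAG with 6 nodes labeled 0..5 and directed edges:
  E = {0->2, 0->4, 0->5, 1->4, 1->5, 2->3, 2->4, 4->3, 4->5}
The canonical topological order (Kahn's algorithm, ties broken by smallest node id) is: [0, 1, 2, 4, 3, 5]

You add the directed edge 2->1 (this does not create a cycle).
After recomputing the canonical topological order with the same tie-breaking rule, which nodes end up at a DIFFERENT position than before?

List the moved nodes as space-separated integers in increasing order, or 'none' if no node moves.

Answer: 1 2

Derivation:
Old toposort: [0, 1, 2, 4, 3, 5]
Added edge 2->1
Recompute Kahn (smallest-id tiebreak):
  initial in-degrees: [0, 1, 1, 2, 3, 3]
  ready (indeg=0): [0]
  pop 0: indeg[2]->0; indeg[4]->2; indeg[5]->2 | ready=[2] | order so far=[0]
  pop 2: indeg[1]->0; indeg[3]->1; indeg[4]->1 | ready=[1] | order so far=[0, 2]
  pop 1: indeg[4]->0; indeg[5]->1 | ready=[4] | order so far=[0, 2, 1]
  pop 4: indeg[3]->0; indeg[5]->0 | ready=[3, 5] | order so far=[0, 2, 1, 4]
  pop 3: no out-edges | ready=[5] | order so far=[0, 2, 1, 4, 3]
  pop 5: no out-edges | ready=[] | order so far=[0, 2, 1, 4, 3, 5]
New canonical toposort: [0, 2, 1, 4, 3, 5]
Compare positions:
  Node 0: index 0 -> 0 (same)
  Node 1: index 1 -> 2 (moved)
  Node 2: index 2 -> 1 (moved)
  Node 3: index 4 -> 4 (same)
  Node 4: index 3 -> 3 (same)
  Node 5: index 5 -> 5 (same)
Nodes that changed position: 1 2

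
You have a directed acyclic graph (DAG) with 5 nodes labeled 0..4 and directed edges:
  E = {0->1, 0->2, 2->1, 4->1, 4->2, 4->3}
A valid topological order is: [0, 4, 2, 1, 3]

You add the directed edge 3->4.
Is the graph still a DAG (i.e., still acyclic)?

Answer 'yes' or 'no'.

Answer: no

Derivation:
Given toposort: [0, 4, 2, 1, 3]
Position of 3: index 4; position of 4: index 1
New edge 3->4: backward (u after v in old order)
Backward edge: old toposort is now invalid. Check if this creates a cycle.
Does 4 already reach 3? Reachable from 4: [1, 2, 3, 4]. YES -> cycle!
Still a DAG? no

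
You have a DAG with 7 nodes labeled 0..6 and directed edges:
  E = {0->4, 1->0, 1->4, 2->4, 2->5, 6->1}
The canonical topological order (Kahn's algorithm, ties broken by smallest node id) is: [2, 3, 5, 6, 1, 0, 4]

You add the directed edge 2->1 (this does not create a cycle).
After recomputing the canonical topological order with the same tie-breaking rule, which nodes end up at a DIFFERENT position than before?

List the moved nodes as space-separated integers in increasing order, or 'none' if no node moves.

Answer: none

Derivation:
Old toposort: [2, 3, 5, 6, 1, 0, 4]
Added edge 2->1
Recompute Kahn (smallest-id tiebreak):
  initial in-degrees: [1, 2, 0, 0, 3, 1, 0]
  ready (indeg=0): [2, 3, 6]
  pop 2: indeg[1]->1; indeg[4]->2; indeg[5]->0 | ready=[3, 5, 6] | order so far=[2]
  pop 3: no out-edges | ready=[5, 6] | order so far=[2, 3]
  pop 5: no out-edges | ready=[6] | order so far=[2, 3, 5]
  pop 6: indeg[1]->0 | ready=[1] | order so far=[2, 3, 5, 6]
  pop 1: indeg[0]->0; indeg[4]->1 | ready=[0] | order so far=[2, 3, 5, 6, 1]
  pop 0: indeg[4]->0 | ready=[4] | order so far=[2, 3, 5, 6, 1, 0]
  pop 4: no out-edges | ready=[] | order so far=[2, 3, 5, 6, 1, 0, 4]
New canonical toposort: [2, 3, 5, 6, 1, 0, 4]
Compare positions:
  Node 0: index 5 -> 5 (same)
  Node 1: index 4 -> 4 (same)
  Node 2: index 0 -> 0 (same)
  Node 3: index 1 -> 1 (same)
  Node 4: index 6 -> 6 (same)
  Node 5: index 2 -> 2 (same)
  Node 6: index 3 -> 3 (same)
Nodes that changed position: none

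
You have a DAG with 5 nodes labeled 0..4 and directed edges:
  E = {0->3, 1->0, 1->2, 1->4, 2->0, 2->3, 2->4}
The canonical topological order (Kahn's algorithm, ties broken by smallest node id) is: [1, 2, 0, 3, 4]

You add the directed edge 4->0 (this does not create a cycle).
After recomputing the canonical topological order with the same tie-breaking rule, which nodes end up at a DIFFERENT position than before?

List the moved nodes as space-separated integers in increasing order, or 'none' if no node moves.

Old toposort: [1, 2, 0, 3, 4]
Added edge 4->0
Recompute Kahn (smallest-id tiebreak):
  initial in-degrees: [3, 0, 1, 2, 2]
  ready (indeg=0): [1]
  pop 1: indeg[0]->2; indeg[2]->0; indeg[4]->1 | ready=[2] | order so far=[1]
  pop 2: indeg[0]->1; indeg[3]->1; indeg[4]->0 | ready=[4] | order so far=[1, 2]
  pop 4: indeg[0]->0 | ready=[0] | order so far=[1, 2, 4]
  pop 0: indeg[3]->0 | ready=[3] | order so far=[1, 2, 4, 0]
  pop 3: no out-edges | ready=[] | order so far=[1, 2, 4, 0, 3]
New canonical toposort: [1, 2, 4, 0, 3]
Compare positions:
  Node 0: index 2 -> 3 (moved)
  Node 1: index 0 -> 0 (same)
  Node 2: index 1 -> 1 (same)
  Node 3: index 3 -> 4 (moved)
  Node 4: index 4 -> 2 (moved)
Nodes that changed position: 0 3 4

Answer: 0 3 4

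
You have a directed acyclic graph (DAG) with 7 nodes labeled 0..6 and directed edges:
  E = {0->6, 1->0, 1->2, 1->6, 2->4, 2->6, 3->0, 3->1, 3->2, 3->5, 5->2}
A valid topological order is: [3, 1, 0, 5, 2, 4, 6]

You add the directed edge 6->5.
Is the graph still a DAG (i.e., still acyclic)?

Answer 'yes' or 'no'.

Given toposort: [3, 1, 0, 5, 2, 4, 6]
Position of 6: index 6; position of 5: index 3
New edge 6->5: backward (u after v in old order)
Backward edge: old toposort is now invalid. Check if this creates a cycle.
Does 5 already reach 6? Reachable from 5: [2, 4, 5, 6]. YES -> cycle!
Still a DAG? no

Answer: no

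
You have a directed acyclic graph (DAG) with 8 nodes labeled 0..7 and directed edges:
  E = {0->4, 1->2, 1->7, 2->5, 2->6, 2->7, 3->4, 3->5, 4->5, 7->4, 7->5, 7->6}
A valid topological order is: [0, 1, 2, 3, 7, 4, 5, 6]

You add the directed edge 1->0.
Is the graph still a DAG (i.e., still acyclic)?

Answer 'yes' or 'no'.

Answer: yes

Derivation:
Given toposort: [0, 1, 2, 3, 7, 4, 5, 6]
Position of 1: index 1; position of 0: index 0
New edge 1->0: backward (u after v in old order)
Backward edge: old toposort is now invalid. Check if this creates a cycle.
Does 0 already reach 1? Reachable from 0: [0, 4, 5]. NO -> still a DAG (reorder needed).
Still a DAG? yes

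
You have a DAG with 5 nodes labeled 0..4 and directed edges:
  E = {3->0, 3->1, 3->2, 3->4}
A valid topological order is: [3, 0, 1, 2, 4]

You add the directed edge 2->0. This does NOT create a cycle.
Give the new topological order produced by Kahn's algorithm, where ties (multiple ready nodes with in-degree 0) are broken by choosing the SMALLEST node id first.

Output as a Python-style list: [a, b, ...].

Old toposort: [3, 0, 1, 2, 4]
Added edge: 2->0
Position of 2 (3) > position of 0 (1). Must reorder: 2 must now come before 0.
Run Kahn's algorithm (break ties by smallest node id):
  initial in-degrees: [2, 1, 1, 0, 1]
  ready (indeg=0): [3]
  pop 3: indeg[0]->1; indeg[1]->0; indeg[2]->0; indeg[4]->0 | ready=[1, 2, 4] | order so far=[3]
  pop 1: no out-edges | ready=[2, 4] | order so far=[3, 1]
  pop 2: indeg[0]->0 | ready=[0, 4] | order so far=[3, 1, 2]
  pop 0: no out-edges | ready=[4] | order so far=[3, 1, 2, 0]
  pop 4: no out-edges | ready=[] | order so far=[3, 1, 2, 0, 4]
  Result: [3, 1, 2, 0, 4]

Answer: [3, 1, 2, 0, 4]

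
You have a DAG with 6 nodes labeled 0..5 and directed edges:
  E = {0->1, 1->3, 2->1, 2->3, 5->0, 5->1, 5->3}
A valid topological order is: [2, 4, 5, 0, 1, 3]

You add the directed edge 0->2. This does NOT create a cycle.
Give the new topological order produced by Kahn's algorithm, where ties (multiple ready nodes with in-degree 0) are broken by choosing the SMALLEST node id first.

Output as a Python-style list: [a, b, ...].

Old toposort: [2, 4, 5, 0, 1, 3]
Added edge: 0->2
Position of 0 (3) > position of 2 (0). Must reorder: 0 must now come before 2.
Run Kahn's algorithm (break ties by smallest node id):
  initial in-degrees: [1, 3, 1, 3, 0, 0]
  ready (indeg=0): [4, 5]
  pop 4: no out-edges | ready=[5] | order so far=[4]
  pop 5: indeg[0]->0; indeg[1]->2; indeg[3]->2 | ready=[0] | order so far=[4, 5]
  pop 0: indeg[1]->1; indeg[2]->0 | ready=[2] | order so far=[4, 5, 0]
  pop 2: indeg[1]->0; indeg[3]->1 | ready=[1] | order so far=[4, 5, 0, 2]
  pop 1: indeg[3]->0 | ready=[3] | order so far=[4, 5, 0, 2, 1]
  pop 3: no out-edges | ready=[] | order so far=[4, 5, 0, 2, 1, 3]
  Result: [4, 5, 0, 2, 1, 3]

Answer: [4, 5, 0, 2, 1, 3]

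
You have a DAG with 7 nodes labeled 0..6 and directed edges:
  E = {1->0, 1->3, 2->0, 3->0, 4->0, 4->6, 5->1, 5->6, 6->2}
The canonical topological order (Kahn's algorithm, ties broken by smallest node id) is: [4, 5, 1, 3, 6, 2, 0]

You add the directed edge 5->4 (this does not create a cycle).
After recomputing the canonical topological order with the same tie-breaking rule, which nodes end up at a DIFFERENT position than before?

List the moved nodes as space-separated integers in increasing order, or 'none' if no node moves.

Old toposort: [4, 5, 1, 3, 6, 2, 0]
Added edge 5->4
Recompute Kahn (smallest-id tiebreak):
  initial in-degrees: [4, 1, 1, 1, 1, 0, 2]
  ready (indeg=0): [5]
  pop 5: indeg[1]->0; indeg[4]->0; indeg[6]->1 | ready=[1, 4] | order so far=[5]
  pop 1: indeg[0]->3; indeg[3]->0 | ready=[3, 4] | order so far=[5, 1]
  pop 3: indeg[0]->2 | ready=[4] | order so far=[5, 1, 3]
  pop 4: indeg[0]->1; indeg[6]->0 | ready=[6] | order so far=[5, 1, 3, 4]
  pop 6: indeg[2]->0 | ready=[2] | order so far=[5, 1, 3, 4, 6]
  pop 2: indeg[0]->0 | ready=[0] | order so far=[5, 1, 3, 4, 6, 2]
  pop 0: no out-edges | ready=[] | order so far=[5, 1, 3, 4, 6, 2, 0]
New canonical toposort: [5, 1, 3, 4, 6, 2, 0]
Compare positions:
  Node 0: index 6 -> 6 (same)
  Node 1: index 2 -> 1 (moved)
  Node 2: index 5 -> 5 (same)
  Node 3: index 3 -> 2 (moved)
  Node 4: index 0 -> 3 (moved)
  Node 5: index 1 -> 0 (moved)
  Node 6: index 4 -> 4 (same)
Nodes that changed position: 1 3 4 5

Answer: 1 3 4 5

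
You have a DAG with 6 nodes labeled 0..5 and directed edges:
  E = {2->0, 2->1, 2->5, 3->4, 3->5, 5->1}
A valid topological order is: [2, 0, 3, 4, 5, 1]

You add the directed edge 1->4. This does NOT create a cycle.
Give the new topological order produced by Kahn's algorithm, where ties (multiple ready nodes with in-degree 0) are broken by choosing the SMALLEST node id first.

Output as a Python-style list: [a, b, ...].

Answer: [2, 0, 3, 5, 1, 4]

Derivation:
Old toposort: [2, 0, 3, 4, 5, 1]
Added edge: 1->4
Position of 1 (5) > position of 4 (3). Must reorder: 1 must now come before 4.
Run Kahn's algorithm (break ties by smallest node id):
  initial in-degrees: [1, 2, 0, 0, 2, 2]
  ready (indeg=0): [2, 3]
  pop 2: indeg[0]->0; indeg[1]->1; indeg[5]->1 | ready=[0, 3] | order so far=[2]
  pop 0: no out-edges | ready=[3] | order so far=[2, 0]
  pop 3: indeg[4]->1; indeg[5]->0 | ready=[5] | order so far=[2, 0, 3]
  pop 5: indeg[1]->0 | ready=[1] | order so far=[2, 0, 3, 5]
  pop 1: indeg[4]->0 | ready=[4] | order so far=[2, 0, 3, 5, 1]
  pop 4: no out-edges | ready=[] | order so far=[2, 0, 3, 5, 1, 4]
  Result: [2, 0, 3, 5, 1, 4]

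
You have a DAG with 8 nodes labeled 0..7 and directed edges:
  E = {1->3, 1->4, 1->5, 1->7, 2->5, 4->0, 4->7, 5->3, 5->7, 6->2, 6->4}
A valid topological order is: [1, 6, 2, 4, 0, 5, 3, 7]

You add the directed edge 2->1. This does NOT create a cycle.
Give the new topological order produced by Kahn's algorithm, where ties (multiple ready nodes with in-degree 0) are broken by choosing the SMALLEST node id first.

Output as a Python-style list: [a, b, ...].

Answer: [6, 2, 1, 4, 0, 5, 3, 7]

Derivation:
Old toposort: [1, 6, 2, 4, 0, 5, 3, 7]
Added edge: 2->1
Position of 2 (2) > position of 1 (0). Must reorder: 2 must now come before 1.
Run Kahn's algorithm (break ties by smallest node id):
  initial in-degrees: [1, 1, 1, 2, 2, 2, 0, 3]
  ready (indeg=0): [6]
  pop 6: indeg[2]->0; indeg[4]->1 | ready=[2] | order so far=[6]
  pop 2: indeg[1]->0; indeg[5]->1 | ready=[1] | order so far=[6, 2]
  pop 1: indeg[3]->1; indeg[4]->0; indeg[5]->0; indeg[7]->2 | ready=[4, 5] | order so far=[6, 2, 1]
  pop 4: indeg[0]->0; indeg[7]->1 | ready=[0, 5] | order so far=[6, 2, 1, 4]
  pop 0: no out-edges | ready=[5] | order so far=[6, 2, 1, 4, 0]
  pop 5: indeg[3]->0; indeg[7]->0 | ready=[3, 7] | order so far=[6, 2, 1, 4, 0, 5]
  pop 3: no out-edges | ready=[7] | order so far=[6, 2, 1, 4, 0, 5, 3]
  pop 7: no out-edges | ready=[] | order so far=[6, 2, 1, 4, 0, 5, 3, 7]
  Result: [6, 2, 1, 4, 0, 5, 3, 7]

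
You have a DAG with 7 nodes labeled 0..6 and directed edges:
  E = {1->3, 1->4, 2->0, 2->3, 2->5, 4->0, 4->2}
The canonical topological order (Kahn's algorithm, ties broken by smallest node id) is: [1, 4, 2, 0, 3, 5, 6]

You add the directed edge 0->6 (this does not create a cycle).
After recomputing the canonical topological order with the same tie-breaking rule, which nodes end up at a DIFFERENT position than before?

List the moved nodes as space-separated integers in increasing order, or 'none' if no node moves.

Old toposort: [1, 4, 2, 0, 3, 5, 6]
Added edge 0->6
Recompute Kahn (smallest-id tiebreak):
  initial in-degrees: [2, 0, 1, 2, 1, 1, 1]
  ready (indeg=0): [1]
  pop 1: indeg[3]->1; indeg[4]->0 | ready=[4] | order so far=[1]
  pop 4: indeg[0]->1; indeg[2]->0 | ready=[2] | order so far=[1, 4]
  pop 2: indeg[0]->0; indeg[3]->0; indeg[5]->0 | ready=[0, 3, 5] | order so far=[1, 4, 2]
  pop 0: indeg[6]->0 | ready=[3, 5, 6] | order so far=[1, 4, 2, 0]
  pop 3: no out-edges | ready=[5, 6] | order so far=[1, 4, 2, 0, 3]
  pop 5: no out-edges | ready=[6] | order so far=[1, 4, 2, 0, 3, 5]
  pop 6: no out-edges | ready=[] | order so far=[1, 4, 2, 0, 3, 5, 6]
New canonical toposort: [1, 4, 2, 0, 3, 5, 6]
Compare positions:
  Node 0: index 3 -> 3 (same)
  Node 1: index 0 -> 0 (same)
  Node 2: index 2 -> 2 (same)
  Node 3: index 4 -> 4 (same)
  Node 4: index 1 -> 1 (same)
  Node 5: index 5 -> 5 (same)
  Node 6: index 6 -> 6 (same)
Nodes that changed position: none

Answer: none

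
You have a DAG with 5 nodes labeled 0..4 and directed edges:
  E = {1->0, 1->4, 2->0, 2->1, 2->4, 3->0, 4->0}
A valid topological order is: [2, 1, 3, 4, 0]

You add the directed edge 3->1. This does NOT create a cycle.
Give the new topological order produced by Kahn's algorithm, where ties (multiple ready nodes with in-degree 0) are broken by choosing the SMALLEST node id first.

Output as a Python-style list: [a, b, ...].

Old toposort: [2, 1, 3, 4, 0]
Added edge: 3->1
Position of 3 (2) > position of 1 (1). Must reorder: 3 must now come before 1.
Run Kahn's algorithm (break ties by smallest node id):
  initial in-degrees: [4, 2, 0, 0, 2]
  ready (indeg=0): [2, 3]
  pop 2: indeg[0]->3; indeg[1]->1; indeg[4]->1 | ready=[3] | order so far=[2]
  pop 3: indeg[0]->2; indeg[1]->0 | ready=[1] | order so far=[2, 3]
  pop 1: indeg[0]->1; indeg[4]->0 | ready=[4] | order so far=[2, 3, 1]
  pop 4: indeg[0]->0 | ready=[0] | order so far=[2, 3, 1, 4]
  pop 0: no out-edges | ready=[] | order so far=[2, 3, 1, 4, 0]
  Result: [2, 3, 1, 4, 0]

Answer: [2, 3, 1, 4, 0]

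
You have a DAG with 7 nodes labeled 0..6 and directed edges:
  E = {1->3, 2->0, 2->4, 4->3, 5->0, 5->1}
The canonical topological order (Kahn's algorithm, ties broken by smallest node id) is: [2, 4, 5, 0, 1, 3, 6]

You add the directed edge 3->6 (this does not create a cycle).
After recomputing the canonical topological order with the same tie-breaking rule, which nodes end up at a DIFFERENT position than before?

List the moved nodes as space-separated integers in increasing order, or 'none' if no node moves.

Old toposort: [2, 4, 5, 0, 1, 3, 6]
Added edge 3->6
Recompute Kahn (smallest-id tiebreak):
  initial in-degrees: [2, 1, 0, 2, 1, 0, 1]
  ready (indeg=0): [2, 5]
  pop 2: indeg[0]->1; indeg[4]->0 | ready=[4, 5] | order so far=[2]
  pop 4: indeg[3]->1 | ready=[5] | order so far=[2, 4]
  pop 5: indeg[0]->0; indeg[1]->0 | ready=[0, 1] | order so far=[2, 4, 5]
  pop 0: no out-edges | ready=[1] | order so far=[2, 4, 5, 0]
  pop 1: indeg[3]->0 | ready=[3] | order so far=[2, 4, 5, 0, 1]
  pop 3: indeg[6]->0 | ready=[6] | order so far=[2, 4, 5, 0, 1, 3]
  pop 6: no out-edges | ready=[] | order so far=[2, 4, 5, 0, 1, 3, 6]
New canonical toposort: [2, 4, 5, 0, 1, 3, 6]
Compare positions:
  Node 0: index 3 -> 3 (same)
  Node 1: index 4 -> 4 (same)
  Node 2: index 0 -> 0 (same)
  Node 3: index 5 -> 5 (same)
  Node 4: index 1 -> 1 (same)
  Node 5: index 2 -> 2 (same)
  Node 6: index 6 -> 6 (same)
Nodes that changed position: none

Answer: none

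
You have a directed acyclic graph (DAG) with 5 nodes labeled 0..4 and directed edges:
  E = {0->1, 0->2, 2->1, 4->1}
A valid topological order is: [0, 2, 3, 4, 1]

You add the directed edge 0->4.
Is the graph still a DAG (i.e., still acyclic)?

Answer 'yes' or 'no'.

Answer: yes

Derivation:
Given toposort: [0, 2, 3, 4, 1]
Position of 0: index 0; position of 4: index 3
New edge 0->4: forward
Forward edge: respects the existing order. Still a DAG, same toposort still valid.
Still a DAG? yes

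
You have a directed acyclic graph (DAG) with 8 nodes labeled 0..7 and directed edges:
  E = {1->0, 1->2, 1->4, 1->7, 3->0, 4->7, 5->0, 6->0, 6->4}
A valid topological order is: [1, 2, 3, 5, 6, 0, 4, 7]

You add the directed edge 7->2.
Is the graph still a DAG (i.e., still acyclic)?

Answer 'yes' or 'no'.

Given toposort: [1, 2, 3, 5, 6, 0, 4, 7]
Position of 7: index 7; position of 2: index 1
New edge 7->2: backward (u after v in old order)
Backward edge: old toposort is now invalid. Check if this creates a cycle.
Does 2 already reach 7? Reachable from 2: [2]. NO -> still a DAG (reorder needed).
Still a DAG? yes

Answer: yes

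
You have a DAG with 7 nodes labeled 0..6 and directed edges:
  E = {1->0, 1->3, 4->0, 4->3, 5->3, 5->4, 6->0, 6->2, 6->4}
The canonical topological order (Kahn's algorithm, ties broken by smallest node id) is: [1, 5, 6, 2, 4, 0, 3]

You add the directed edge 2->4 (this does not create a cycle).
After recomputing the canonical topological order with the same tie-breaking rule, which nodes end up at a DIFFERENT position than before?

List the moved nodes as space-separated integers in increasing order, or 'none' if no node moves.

Answer: none

Derivation:
Old toposort: [1, 5, 6, 2, 4, 0, 3]
Added edge 2->4
Recompute Kahn (smallest-id tiebreak):
  initial in-degrees: [3, 0, 1, 3, 3, 0, 0]
  ready (indeg=0): [1, 5, 6]
  pop 1: indeg[0]->2; indeg[3]->2 | ready=[5, 6] | order so far=[1]
  pop 5: indeg[3]->1; indeg[4]->2 | ready=[6] | order so far=[1, 5]
  pop 6: indeg[0]->1; indeg[2]->0; indeg[4]->1 | ready=[2] | order so far=[1, 5, 6]
  pop 2: indeg[4]->0 | ready=[4] | order so far=[1, 5, 6, 2]
  pop 4: indeg[0]->0; indeg[3]->0 | ready=[0, 3] | order so far=[1, 5, 6, 2, 4]
  pop 0: no out-edges | ready=[3] | order so far=[1, 5, 6, 2, 4, 0]
  pop 3: no out-edges | ready=[] | order so far=[1, 5, 6, 2, 4, 0, 3]
New canonical toposort: [1, 5, 6, 2, 4, 0, 3]
Compare positions:
  Node 0: index 5 -> 5 (same)
  Node 1: index 0 -> 0 (same)
  Node 2: index 3 -> 3 (same)
  Node 3: index 6 -> 6 (same)
  Node 4: index 4 -> 4 (same)
  Node 5: index 1 -> 1 (same)
  Node 6: index 2 -> 2 (same)
Nodes that changed position: none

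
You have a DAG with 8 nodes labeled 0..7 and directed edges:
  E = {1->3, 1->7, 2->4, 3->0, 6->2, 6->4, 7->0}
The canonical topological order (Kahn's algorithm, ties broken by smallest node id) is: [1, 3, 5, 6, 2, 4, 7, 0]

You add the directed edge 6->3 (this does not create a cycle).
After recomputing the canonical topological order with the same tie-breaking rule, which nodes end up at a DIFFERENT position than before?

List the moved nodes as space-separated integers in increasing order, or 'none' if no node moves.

Old toposort: [1, 3, 5, 6, 2, 4, 7, 0]
Added edge 6->3
Recompute Kahn (smallest-id tiebreak):
  initial in-degrees: [2, 0, 1, 2, 2, 0, 0, 1]
  ready (indeg=0): [1, 5, 6]
  pop 1: indeg[3]->1; indeg[7]->0 | ready=[5, 6, 7] | order so far=[1]
  pop 5: no out-edges | ready=[6, 7] | order so far=[1, 5]
  pop 6: indeg[2]->0; indeg[3]->0; indeg[4]->1 | ready=[2, 3, 7] | order so far=[1, 5, 6]
  pop 2: indeg[4]->0 | ready=[3, 4, 7] | order so far=[1, 5, 6, 2]
  pop 3: indeg[0]->1 | ready=[4, 7] | order so far=[1, 5, 6, 2, 3]
  pop 4: no out-edges | ready=[7] | order so far=[1, 5, 6, 2, 3, 4]
  pop 7: indeg[0]->0 | ready=[0] | order so far=[1, 5, 6, 2, 3, 4, 7]
  pop 0: no out-edges | ready=[] | order so far=[1, 5, 6, 2, 3, 4, 7, 0]
New canonical toposort: [1, 5, 6, 2, 3, 4, 7, 0]
Compare positions:
  Node 0: index 7 -> 7 (same)
  Node 1: index 0 -> 0 (same)
  Node 2: index 4 -> 3 (moved)
  Node 3: index 1 -> 4 (moved)
  Node 4: index 5 -> 5 (same)
  Node 5: index 2 -> 1 (moved)
  Node 6: index 3 -> 2 (moved)
  Node 7: index 6 -> 6 (same)
Nodes that changed position: 2 3 5 6

Answer: 2 3 5 6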